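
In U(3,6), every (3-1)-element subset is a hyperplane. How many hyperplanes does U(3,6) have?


Hyperplanes of U(3,6) are flats of rank 2.
In a uniform matroid, these are exactly the (2)-element subsets.
Count = C(6,2) = (6 * 5) / (1 * 2) = 15.

15


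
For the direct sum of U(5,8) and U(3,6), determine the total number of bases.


Bases of a direct sum M1 + M2: |B| = |B(M1)| * |B(M2)|.
|B(U(5,8))| = C(8,5) = 56.
|B(U(3,6))| = C(6,3) = 20.
Total bases = 56 * 20 = 1120.

1120


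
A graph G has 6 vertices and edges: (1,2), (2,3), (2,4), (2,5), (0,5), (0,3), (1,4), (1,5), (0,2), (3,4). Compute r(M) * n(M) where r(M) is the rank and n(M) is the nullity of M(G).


r(M) = |V| - c = 6 - 1 = 5.
nullity = |E| - r(M) = 10 - 5 = 5.
Product = 5 * 5 = 25.

25


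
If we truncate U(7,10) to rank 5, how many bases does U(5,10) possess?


Truncating U(7,10) to rank 5 gives U(5,10).
Bases of U(5,10) are all 5-element subsets of 10 elements.
Number of bases = (10 choose 5) = 252.

252


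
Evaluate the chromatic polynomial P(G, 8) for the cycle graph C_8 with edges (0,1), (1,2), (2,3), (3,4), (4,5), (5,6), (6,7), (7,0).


P(C_8, k) = (k-1)^8 + (-1)^8*(k-1).
P(8) = (7)^8 + 7
= 5764801 + 7 = 5764808.

5764808


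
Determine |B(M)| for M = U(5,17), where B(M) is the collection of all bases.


Bases of U(5,17) are all 5-element subsets of the 17-element ground set.
Number of bases = C(17,5).
C(17,5) = 17! / (5! * 12!) = 6188.

6188


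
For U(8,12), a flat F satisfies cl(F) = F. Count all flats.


Flats of U(8,12): every subset of size < 8 is a flat, plus E itself.
Count = (12 choose 0) + (12 choose 1) + (12 choose 2) + (12 choose 3) + (12 choose 4) + (12 choose 5) + (12 choose 6) + (12 choose 7) + 1
     = 1 + 12 + 66 + 220 + 495 + 792 + 924 + 792 + 1
     = 3303.

3303


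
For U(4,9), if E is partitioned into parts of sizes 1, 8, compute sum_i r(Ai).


r(Ai) = min(|Ai|, 4) for each part.
Sum = min(1,4) + min(8,4)
    = 1 + 4
    = 5.

5


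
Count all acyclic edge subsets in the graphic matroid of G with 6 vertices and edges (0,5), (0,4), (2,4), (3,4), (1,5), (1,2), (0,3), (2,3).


An independent set in a graphic matroid is an acyclic edge subset.
G has 6 vertices and 8 edges.
Enumerate all 2^8 = 256 subsets, checking for acyclicity.
Total independent sets = 182.

182


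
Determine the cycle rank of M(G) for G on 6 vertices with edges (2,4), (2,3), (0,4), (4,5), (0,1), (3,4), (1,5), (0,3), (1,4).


Cycle rank (nullity) = |E| - r(M) = |E| - (|V| - c).
|E| = 9, |V| = 6, c = 1.
Nullity = 9 - (6 - 1) = 9 - 5 = 4.

4


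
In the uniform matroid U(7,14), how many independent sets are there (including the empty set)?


Independent sets of U(7,14) are all subsets of size <= 7.
Count = C(14,0) + C(14,1) + C(14,2) + C(14,3) + C(14,4) + C(14,5) + C(14,6) + C(14,7)
     = 1 + 14 + 91 + 364 + 1001 + 2002 + 3003 + 3432
     = 9908.

9908


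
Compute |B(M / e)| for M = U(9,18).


Contracting e from U(9,18) gives U(8,17).
Bases of U(8,17) = C(17,8) = 17! / (8! * 9!) = 24310.

24310


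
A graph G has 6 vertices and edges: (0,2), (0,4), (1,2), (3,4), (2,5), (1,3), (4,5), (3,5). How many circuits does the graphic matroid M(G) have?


A circuit in a graphic matroid = edge set of a simple cycle.
G has 6 vertices and 8 edges.
Enumerating all minimal edge subsets forming cycles...
Total circuits found: 7.

7


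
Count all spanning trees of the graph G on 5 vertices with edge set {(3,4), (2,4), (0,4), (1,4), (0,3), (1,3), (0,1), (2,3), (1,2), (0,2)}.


By Kirchhoff's matrix tree theorem, the number of spanning trees equals
the determinant of any cofactor of the Laplacian matrix L.
G has 5 vertices and 10 edges.
Computing the (4 x 4) cofactor determinant gives 125.

125


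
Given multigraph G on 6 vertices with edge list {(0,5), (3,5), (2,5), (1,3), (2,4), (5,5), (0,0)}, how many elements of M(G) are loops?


In a graphic matroid, a loop is a self-loop edge (u,u) with rank 0.
Examining all 7 edges for self-loops...
Self-loops found: (5,5), (0,0)
Number of loops = 2.

2


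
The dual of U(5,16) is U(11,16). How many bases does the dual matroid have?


The dual of U(r,n) is U(n-r, n) = U(11,16).
Bases of U(11,16) are all (11)-element subsets.
|B(M*)| = (16 choose 11) = 4368.

4368


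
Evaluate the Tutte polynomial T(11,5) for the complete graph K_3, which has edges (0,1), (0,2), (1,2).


T(K_3; x,y) = x^2 + x + y.
T(11,5) = 121 + 11 + 5 = 137.

137


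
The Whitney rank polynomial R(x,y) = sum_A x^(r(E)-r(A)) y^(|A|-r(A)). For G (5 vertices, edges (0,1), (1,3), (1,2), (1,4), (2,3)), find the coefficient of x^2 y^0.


R(x,y) = sum over A in 2^E of x^(r(E)-r(A)) * y^(|A|-r(A)).
G has 5 vertices, 5 edges. r(E) = 4.
Enumerate all 2^5 = 32 subsets.
Count subsets with r(E)-r(A)=2 and |A|-r(A)=0: 10.

10


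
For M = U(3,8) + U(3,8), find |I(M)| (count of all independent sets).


For a direct sum, |I(M1+M2)| = |I(M1)| * |I(M2)|.
|I(U(3,8))| = sum C(8,k) for k=0..3 = 93.
|I(U(3,8))| = sum C(8,k) for k=0..3 = 93.
Total = 93 * 93 = 8649.

8649


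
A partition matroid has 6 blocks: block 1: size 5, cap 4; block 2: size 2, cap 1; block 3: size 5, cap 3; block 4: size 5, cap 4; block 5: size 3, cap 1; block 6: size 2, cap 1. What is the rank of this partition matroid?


Rank of a partition matroid = sum of min(|Si|, ci) for each block.
= min(5,4) + min(2,1) + min(5,3) + min(5,4) + min(3,1) + min(2,1)
= 4 + 1 + 3 + 4 + 1 + 1
= 14.

14


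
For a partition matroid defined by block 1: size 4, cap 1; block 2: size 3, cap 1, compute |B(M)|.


A basis picks exactly ci elements from block i.
Number of bases = product of C(|Si|, ci).
= C(4,1) * C(3,1)
= 4 * 3
= 12.

12


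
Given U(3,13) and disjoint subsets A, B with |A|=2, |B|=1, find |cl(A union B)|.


|A union B| = 2 + 1 = 3 (disjoint).
In U(3,13), cl(S) = S if |S| < 3, else cl(S) = E.
Since 3 >= 3, cl(A union B) = E.
|cl(A union B)| = 13.

13


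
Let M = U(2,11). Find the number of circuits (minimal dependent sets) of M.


In U(2,11), circuits are the (3)-element subsets.
Any set of 3 elements is dependent, and removing any one element gives
an independent set of size 2, so it is a minimal dependent set.
Number of circuits = C(11,3) = 11! / (3! * 8!) = 165.

165


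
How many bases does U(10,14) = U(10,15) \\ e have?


Deleting e from U(10,15) gives U(10,14) since n > r.
Bases of U(10,14) = C(14,10) = 1001.

1001


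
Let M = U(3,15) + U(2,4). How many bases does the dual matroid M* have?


(M1+M2)* = M1* + M2*.
M1* = U(12,15), bases: C(15,12) = 455.
M2* = U(2,4), bases: C(4,2) = 6.
|B(M*)| = 455 * 6 = 2730.

2730


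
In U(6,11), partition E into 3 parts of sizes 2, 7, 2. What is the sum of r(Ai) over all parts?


r(Ai) = min(|Ai|, 6) for each part.
Sum = min(2,6) + min(7,6) + min(2,6)
    = 2 + 6 + 2
    = 10.

10


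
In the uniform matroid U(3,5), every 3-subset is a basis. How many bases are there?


Bases of U(3,5) are all 3-element subsets of the 5-element ground set.
Number of bases = C(5,3).
C(5,3) = 5! / (3! * 2!) = 10.

10


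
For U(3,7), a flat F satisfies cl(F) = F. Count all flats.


Flats of U(3,7): every subset of size < 3 is a flat, plus E itself.
Count = (7 choose 0) + (7 choose 1) + (7 choose 2) + 1
     = 1 + 7 + 21 + 1
     = 30.

30


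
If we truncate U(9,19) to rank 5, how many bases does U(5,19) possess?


Truncating U(9,19) to rank 5 gives U(5,19).
Bases of U(5,19) are all 5-element subsets of 19 elements.
Number of bases = C(19,5) = 11628.

11628


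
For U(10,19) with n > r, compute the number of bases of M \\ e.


Deleting e from U(10,19) gives U(10,18) since n > r.
Bases of U(10,18) = C(18,10) = 18! / (10! * 8!) = 43758.

43758


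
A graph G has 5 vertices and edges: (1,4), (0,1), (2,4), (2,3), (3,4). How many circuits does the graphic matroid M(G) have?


A circuit in a graphic matroid = edge set of a simple cycle.
G has 5 vertices and 5 edges.
Enumerating all minimal edge subsets forming cycles...
Total circuits found: 1.

1


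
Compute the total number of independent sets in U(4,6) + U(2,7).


For a direct sum, |I(M1+M2)| = |I(M1)| * |I(M2)|.
|I(U(4,6))| = sum C(6,k) for k=0..4 = 57.
|I(U(2,7))| = sum C(7,k) for k=0..2 = 29.
Total = 57 * 29 = 1653.

1653


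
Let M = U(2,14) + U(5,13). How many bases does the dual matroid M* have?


(M1+M2)* = M1* + M2*.
M1* = U(12,14), bases: C(14,12) = 91.
M2* = U(8,13), bases: C(13,8) = 1287.
|B(M*)| = 91 * 1287 = 117117.

117117


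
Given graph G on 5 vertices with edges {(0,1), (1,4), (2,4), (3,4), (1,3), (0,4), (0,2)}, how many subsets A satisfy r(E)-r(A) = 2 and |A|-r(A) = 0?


R(x,y) = sum over A in 2^E of x^(r(E)-r(A)) * y^(|A|-r(A)).
G has 5 vertices, 7 edges. r(E) = 4.
Enumerate all 2^7 = 128 subsets.
Count subsets with r(E)-r(A)=2 and |A|-r(A)=0: 21.

21


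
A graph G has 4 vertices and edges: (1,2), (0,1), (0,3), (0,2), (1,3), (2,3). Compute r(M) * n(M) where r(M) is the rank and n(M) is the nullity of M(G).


r(M) = |V| - c = 4 - 1 = 3.
nullity = |E| - r(M) = 6 - 3 = 3.
Product = 3 * 3 = 9.

9


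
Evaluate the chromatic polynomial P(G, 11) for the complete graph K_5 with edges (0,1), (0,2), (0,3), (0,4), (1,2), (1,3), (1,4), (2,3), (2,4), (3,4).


P(K_5, k) = k(k-1)(k-2)...(k-4).
P(11) = (11) * (10) * (9) * (8) * (7) = 55440.

55440


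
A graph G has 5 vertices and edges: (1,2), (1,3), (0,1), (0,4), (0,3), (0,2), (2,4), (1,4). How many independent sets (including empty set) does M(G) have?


An independent set in a graphic matroid is an acyclic edge subset.
G has 5 vertices and 8 edges.
Enumerate all 2^8 = 256 subsets, checking for acyclicity.
Total independent sets = 128.

128


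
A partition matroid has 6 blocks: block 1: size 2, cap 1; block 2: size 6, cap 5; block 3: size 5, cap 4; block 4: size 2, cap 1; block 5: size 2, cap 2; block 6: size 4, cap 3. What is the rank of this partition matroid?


Rank of a partition matroid = sum of min(|Si|, ci) for each block.
= min(2,1) + min(6,5) + min(5,4) + min(2,1) + min(2,2) + min(4,3)
= 1 + 5 + 4 + 1 + 2 + 3
= 16.

16


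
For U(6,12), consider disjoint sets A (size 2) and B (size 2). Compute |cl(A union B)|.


|A union B| = 2 + 2 = 4 (disjoint).
In U(6,12), cl(S) = S if |S| < 6, else cl(S) = E.
Since 4 < 6, cl(A union B) = A union B.
|cl(A union B)| = 4.

4


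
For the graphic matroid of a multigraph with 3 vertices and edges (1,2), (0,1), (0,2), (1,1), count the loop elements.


In a graphic matroid, a loop is a self-loop edge (u,u) with rank 0.
Examining all 4 edges for self-loops...
Self-loops found: (1,1)
Number of loops = 1.

1


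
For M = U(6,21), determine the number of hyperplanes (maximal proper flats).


Hyperplanes of U(6,21) are flats of rank 5.
In a uniform matroid, these are exactly the (5)-element subsets.
Count = (21 choose 5) = 20349.

20349


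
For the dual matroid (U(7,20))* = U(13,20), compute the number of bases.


The dual of U(r,n) is U(n-r, n) = U(13,20).
Bases of U(13,20) are all (13)-element subsets.
|B(M*)| = (20 choose 13) = 77520.

77520


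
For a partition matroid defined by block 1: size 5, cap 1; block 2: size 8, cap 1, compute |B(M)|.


A basis picks exactly ci elements from block i.
Number of bases = product of C(|Si|, ci).
= C(5,1) * C(8,1)
= 5 * 8
= 40.

40


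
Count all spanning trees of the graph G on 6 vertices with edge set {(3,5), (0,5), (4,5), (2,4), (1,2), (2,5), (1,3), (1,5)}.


By Kirchhoff's matrix tree theorem, the number of spanning trees equals
the determinant of any cofactor of the Laplacian matrix L.
G has 6 vertices and 8 edges.
Computing the (5 x 5) cofactor determinant gives 21.

21


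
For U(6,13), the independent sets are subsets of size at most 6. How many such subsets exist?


Independent sets of U(6,13) are all subsets of size <= 6.
Count = C(13,0) + C(13,1) + C(13,2) + C(13,3) + C(13,4) + C(13,5) + C(13,6)
     = 1 + 13 + 78 + 286 + 715 + 1287 + 1716
     = 4096.

4096


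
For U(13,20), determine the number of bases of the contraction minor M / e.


Contracting e from U(13,20) gives U(12,19).
Bases of U(12,19) = C(19,12) = 50388.

50388


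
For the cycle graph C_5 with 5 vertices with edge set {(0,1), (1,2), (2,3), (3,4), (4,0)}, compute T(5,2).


T(C_5; x,y) = x + x^2 + ... + x^(4) + y.
T(5,2) = 5^1 + 5^2 + 5^3 + 5^4 + 2
= 5 + 25 + 125 + 625 + 2
= 782.

782


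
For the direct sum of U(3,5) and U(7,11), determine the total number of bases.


Bases of a direct sum M1 + M2: |B| = |B(M1)| * |B(M2)|.
|B(U(3,5))| = C(5,3) = 10.
|B(U(7,11))| = C(11,7) = 330.
Total bases = 10 * 330 = 3300.

3300


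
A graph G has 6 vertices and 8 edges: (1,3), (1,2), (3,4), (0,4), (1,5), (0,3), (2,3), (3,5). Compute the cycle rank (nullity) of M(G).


Cycle rank (nullity) = |E| - r(M) = |E| - (|V| - c).
|E| = 8, |V| = 6, c = 1.
Nullity = 8 - (6 - 1) = 8 - 5 = 3.

3


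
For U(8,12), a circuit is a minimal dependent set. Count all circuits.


In U(8,12), circuits are the (9)-element subsets.
Any set of 9 elements is dependent, and removing any one element gives
an independent set of size 8, so it is a minimal dependent set.
Number of circuits = (12 choose 9) = 220.

220


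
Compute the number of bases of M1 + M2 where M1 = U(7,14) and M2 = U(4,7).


Bases of a direct sum M1 + M2: |B| = |B(M1)| * |B(M2)|.
|B(U(7,14))| = C(14,7) = 3432.
|B(U(4,7))| = C(7,4) = 35.
Total bases = 3432 * 35 = 120120.

120120


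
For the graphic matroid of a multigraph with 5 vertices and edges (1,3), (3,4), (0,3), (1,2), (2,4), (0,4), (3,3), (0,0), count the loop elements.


In a graphic matroid, a loop is a self-loop edge (u,u) with rank 0.
Examining all 8 edges for self-loops...
Self-loops found: (3,3), (0,0)
Number of loops = 2.

2


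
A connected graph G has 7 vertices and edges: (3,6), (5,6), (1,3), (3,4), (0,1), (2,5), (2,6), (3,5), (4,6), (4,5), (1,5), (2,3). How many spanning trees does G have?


By Kirchhoff's matrix tree theorem, the number of spanning trees equals
the determinant of any cofactor of the Laplacian matrix L.
G has 7 vertices and 12 edges.
Computing the (6 x 6) cofactor determinant gives 180.

180


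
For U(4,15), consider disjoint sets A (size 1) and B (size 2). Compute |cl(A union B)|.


|A union B| = 1 + 2 = 3 (disjoint).
In U(4,15), cl(S) = S if |S| < 4, else cl(S) = E.
Since 3 < 4, cl(A union B) = A union B.
|cl(A union B)| = 3.

3


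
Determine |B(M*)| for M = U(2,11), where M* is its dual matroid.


The dual of U(r,n) is U(n-r, n) = U(9,11).
Bases of U(9,11) are all (9)-element subsets.
|B(M*)| = C(11,9) = 55.

55


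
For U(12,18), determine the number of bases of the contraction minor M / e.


Contracting e from U(12,18) gives U(11,17).
Bases of U(11,17) = C(17,11) = 12376.

12376


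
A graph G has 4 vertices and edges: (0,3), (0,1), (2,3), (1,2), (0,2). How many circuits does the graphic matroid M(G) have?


A circuit in a graphic matroid = edge set of a simple cycle.
G has 4 vertices and 5 edges.
Enumerating all minimal edge subsets forming cycles...
Total circuits found: 3.

3


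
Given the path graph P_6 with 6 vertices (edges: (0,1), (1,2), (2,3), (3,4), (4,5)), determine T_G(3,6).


A path on 6 vertices is a tree with 5 edges.
T(x,y) = x^(5) for any tree.
T(3,6) = 3^5 = 243.

243


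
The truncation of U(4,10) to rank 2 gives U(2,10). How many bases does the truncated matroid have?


Truncating U(4,10) to rank 2 gives U(2,10).
Bases of U(2,10) are all 2-element subsets of 10 elements.
Number of bases = (10 choose 2) = 45.

45


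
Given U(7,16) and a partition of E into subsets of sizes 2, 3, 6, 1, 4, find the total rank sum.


r(Ai) = min(|Ai|, 7) for each part.
Sum = min(2,7) + min(3,7) + min(6,7) + min(1,7) + min(4,7)
    = 2 + 3 + 6 + 1 + 4
    = 16.

16


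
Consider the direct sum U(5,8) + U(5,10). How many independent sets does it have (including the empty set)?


For a direct sum, |I(M1+M2)| = |I(M1)| * |I(M2)|.
|I(U(5,8))| = sum C(8,k) for k=0..5 = 219.
|I(U(5,10))| = sum C(10,k) for k=0..5 = 638.
Total = 219 * 638 = 139722.

139722


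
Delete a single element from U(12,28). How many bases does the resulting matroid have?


Deleting e from U(12,28) gives U(12,27) since n > r.
Bases of U(12,27) = C(27,12) = 17383860.

17383860


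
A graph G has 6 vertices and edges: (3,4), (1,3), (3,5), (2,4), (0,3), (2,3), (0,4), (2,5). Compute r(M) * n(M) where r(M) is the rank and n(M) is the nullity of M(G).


r(M) = |V| - c = 6 - 1 = 5.
nullity = |E| - r(M) = 8 - 5 = 3.
Product = 5 * 3 = 15.

15


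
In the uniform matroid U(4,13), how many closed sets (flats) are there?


Flats of U(4,13): every subset of size < 4 is a flat, plus E itself.
Count = (13 choose 0) + (13 choose 1) + (13 choose 2) + (13 choose 3) + 1
     = 1 + 13 + 78 + 286 + 1
     = 379.

379


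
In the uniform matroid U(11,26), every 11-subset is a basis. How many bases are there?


Bases of U(11,26) are all 11-element subsets of the 26-element ground set.
Number of bases = C(26,11).
(26 choose 11) = 7726160.

7726160


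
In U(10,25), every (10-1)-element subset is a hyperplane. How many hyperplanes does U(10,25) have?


Hyperplanes of U(10,25) are flats of rank 9.
In a uniform matroid, these are exactly the (9)-element subsets.
Count = C(25,9) = 2042975.

2042975


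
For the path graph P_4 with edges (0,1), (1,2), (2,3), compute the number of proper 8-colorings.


P(P_4, k) = k * (k-1)^(3).
P(8) = 8 * 7^3 = 8 * 343 = 2744.

2744


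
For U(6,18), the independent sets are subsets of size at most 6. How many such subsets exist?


Independent sets of U(6,18) are all subsets of size <= 6.
Count = C(18,0) + C(18,1) + C(18,2) + C(18,3) + C(18,4) + C(18,5) + C(18,6)
     = 1 + 18 + 153 + 816 + 3060 + 8568 + 18564
     = 31180.

31180


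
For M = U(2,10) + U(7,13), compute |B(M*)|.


(M1+M2)* = M1* + M2*.
M1* = U(8,10), bases: C(10,8) = 45.
M2* = U(6,13), bases: C(13,6) = 1716.
|B(M*)| = 45 * 1716 = 77220.

77220


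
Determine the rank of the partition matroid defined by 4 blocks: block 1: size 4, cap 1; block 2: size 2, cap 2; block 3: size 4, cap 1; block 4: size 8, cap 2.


Rank of a partition matroid = sum of min(|Si|, ci) for each block.
= min(4,1) + min(2,2) + min(4,1) + min(8,2)
= 1 + 2 + 1 + 2
= 6.

6


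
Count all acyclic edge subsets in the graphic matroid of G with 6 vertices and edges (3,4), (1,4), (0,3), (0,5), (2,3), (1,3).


An independent set in a graphic matroid is an acyclic edge subset.
G has 6 vertices and 6 edges.
Enumerate all 2^6 = 64 subsets, checking for acyclicity.
Total independent sets = 56.

56


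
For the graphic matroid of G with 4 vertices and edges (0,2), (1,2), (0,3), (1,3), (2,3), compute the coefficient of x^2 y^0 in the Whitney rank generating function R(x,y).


R(x,y) = sum over A in 2^E of x^(r(E)-r(A)) * y^(|A|-r(A)).
G has 4 vertices, 5 edges. r(E) = 3.
Enumerate all 2^5 = 32 subsets.
Count subsets with r(E)-r(A)=2 and |A|-r(A)=0: 5.

5


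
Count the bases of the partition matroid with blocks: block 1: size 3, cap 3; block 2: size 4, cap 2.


A basis picks exactly ci elements from block i.
Number of bases = product of C(|Si|, ci).
= C(3,3) * C(4,2)
= 1 * 6
= 6.

6


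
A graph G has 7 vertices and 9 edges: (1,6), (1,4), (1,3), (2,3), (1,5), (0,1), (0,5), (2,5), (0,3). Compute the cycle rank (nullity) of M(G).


Cycle rank (nullity) = |E| - r(M) = |E| - (|V| - c).
|E| = 9, |V| = 7, c = 1.
Nullity = 9 - (7 - 1) = 9 - 6 = 3.

3


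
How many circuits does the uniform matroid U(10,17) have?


In U(10,17), circuits are the (11)-element subsets.
Any set of 11 elements is dependent, and removing any one element gives
an independent set of size 10, so it is a minimal dependent set.
Number of circuits = (17 choose 11) = 12376.

12376


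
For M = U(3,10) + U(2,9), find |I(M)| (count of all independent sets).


For a direct sum, |I(M1+M2)| = |I(M1)| * |I(M2)|.
|I(U(3,10))| = sum C(10,k) for k=0..3 = 176.
|I(U(2,9))| = sum C(9,k) for k=0..2 = 46.
Total = 176 * 46 = 8096.

8096


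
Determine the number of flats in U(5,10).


Flats of U(5,10): every subset of size < 5 is a flat, plus E itself.
Count = (10 choose 0) + (10 choose 1) + (10 choose 2) + (10 choose 3) + (10 choose 4) + 1
     = 1 + 10 + 45 + 120 + 210 + 1
     = 387.

387


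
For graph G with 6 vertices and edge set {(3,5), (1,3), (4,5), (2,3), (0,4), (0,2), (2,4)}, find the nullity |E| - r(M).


Cycle rank (nullity) = |E| - r(M) = |E| - (|V| - c).
|E| = 7, |V| = 6, c = 1.
Nullity = 7 - (6 - 1) = 7 - 5 = 2.

2


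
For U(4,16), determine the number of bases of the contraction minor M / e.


Contracting e from U(4,16) gives U(3,15).
Bases of U(3,15) = C(15,3) = 15! / (3! * 12!) = 455.

455


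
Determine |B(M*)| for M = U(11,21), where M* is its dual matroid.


The dual of U(r,n) is U(n-r, n) = U(10,21).
Bases of U(10,21) are all (10)-element subsets.
|B(M*)| = C(21,10) = 21! / (10! * 11!) = 352716.

352716


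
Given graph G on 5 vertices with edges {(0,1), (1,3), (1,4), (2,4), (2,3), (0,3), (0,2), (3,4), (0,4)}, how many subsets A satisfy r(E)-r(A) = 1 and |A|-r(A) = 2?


R(x,y) = sum over A in 2^E of x^(r(E)-r(A)) * y^(|A|-r(A)).
G has 5 vertices, 9 edges. r(E) = 4.
Enumerate all 2^9 = 512 subsets.
Count subsets with r(E)-r(A)=1 and |A|-r(A)=2: 15.

15


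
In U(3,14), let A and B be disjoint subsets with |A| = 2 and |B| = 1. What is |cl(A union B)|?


|A union B| = 2 + 1 = 3 (disjoint).
In U(3,14), cl(S) = S if |S| < 3, else cl(S) = E.
Since 3 >= 3, cl(A union B) = E.
|cl(A union B)| = 14.

14


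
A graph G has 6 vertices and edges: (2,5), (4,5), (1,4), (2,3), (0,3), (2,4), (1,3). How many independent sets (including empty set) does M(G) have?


An independent set in a graphic matroid is an acyclic edge subset.
G has 6 vertices and 7 edges.
Enumerate all 2^7 = 128 subsets, checking for acyclicity.
Total independent sets = 104.

104


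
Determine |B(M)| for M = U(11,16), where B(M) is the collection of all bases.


Bases of U(11,16) are all 11-element subsets of the 16-element ground set.
Number of bases = C(16,11).
C(16,11) = 4368.

4368


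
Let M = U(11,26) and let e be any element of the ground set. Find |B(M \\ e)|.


Deleting e from U(11,26) gives U(11,25) since n > r.
Bases of U(11,25) = (25 choose 11) = 4457400.

4457400


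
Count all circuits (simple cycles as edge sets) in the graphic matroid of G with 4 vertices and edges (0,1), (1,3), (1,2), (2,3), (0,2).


A circuit in a graphic matroid = edge set of a simple cycle.
G has 4 vertices and 5 edges.
Enumerating all minimal edge subsets forming cycles...
Total circuits found: 3.

3


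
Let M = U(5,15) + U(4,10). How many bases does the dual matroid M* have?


(M1+M2)* = M1* + M2*.
M1* = U(10,15), bases: C(15,10) = 3003.
M2* = U(6,10), bases: C(10,6) = 210.
|B(M*)| = 3003 * 210 = 630630.

630630


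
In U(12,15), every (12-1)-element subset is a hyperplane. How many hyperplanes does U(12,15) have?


Hyperplanes of U(12,15) are flats of rank 11.
In a uniform matroid, these are exactly the (11)-element subsets.
Count = (15 choose 11) = 1365.

1365


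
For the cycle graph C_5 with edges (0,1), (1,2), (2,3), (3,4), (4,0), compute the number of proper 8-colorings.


P(C_5, k) = (k-1)^5 + (-1)^5*(k-1).
P(8) = (7)^5 - 7
= 16807 - 7 = 16800.

16800


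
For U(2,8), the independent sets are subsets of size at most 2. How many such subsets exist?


Independent sets of U(2,8) are all subsets of size <= 2.
Count = C(8,0) + C(8,1) + C(8,2)
     = 1 + 8 + 28
     = 37.

37


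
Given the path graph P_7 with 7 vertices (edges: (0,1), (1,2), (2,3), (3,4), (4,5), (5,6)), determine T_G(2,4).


A path on 7 vertices is a tree with 6 edges.
T(x,y) = x^(6) for any tree.
T(2,4) = 2^6 = 64.

64


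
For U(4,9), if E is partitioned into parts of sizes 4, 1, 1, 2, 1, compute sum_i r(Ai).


r(Ai) = min(|Ai|, 4) for each part.
Sum = min(4,4) + min(1,4) + min(1,4) + min(2,4) + min(1,4)
    = 4 + 1 + 1 + 2 + 1
    = 9.

9


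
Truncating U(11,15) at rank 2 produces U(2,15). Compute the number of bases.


Truncating U(11,15) to rank 2 gives U(2,15).
Bases of U(2,15) are all 2-element subsets of 15 elements.
Number of bases = (15 choose 2) = 105.

105


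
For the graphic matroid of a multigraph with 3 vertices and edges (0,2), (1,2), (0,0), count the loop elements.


In a graphic matroid, a loop is a self-loop edge (u,u) with rank 0.
Examining all 3 edges for self-loops...
Self-loops found: (0,0)
Number of loops = 1.

1


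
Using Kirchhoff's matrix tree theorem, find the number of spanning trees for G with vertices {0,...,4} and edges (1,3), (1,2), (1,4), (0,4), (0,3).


By Kirchhoff's matrix tree theorem, the number of spanning trees equals
the determinant of any cofactor of the Laplacian matrix L.
G has 5 vertices and 5 edges.
Computing the (4 x 4) cofactor determinant gives 4.

4


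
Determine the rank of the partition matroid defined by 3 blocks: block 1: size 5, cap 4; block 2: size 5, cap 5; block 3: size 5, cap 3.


Rank of a partition matroid = sum of min(|Si|, ci) for each block.
= min(5,4) + min(5,5) + min(5,3)
= 4 + 5 + 3
= 12.

12


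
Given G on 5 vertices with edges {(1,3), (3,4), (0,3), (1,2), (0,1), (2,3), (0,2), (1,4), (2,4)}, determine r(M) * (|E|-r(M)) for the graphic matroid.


r(M) = |V| - c = 5 - 1 = 4.
nullity = |E| - r(M) = 9 - 4 = 5.
Product = 4 * 5 = 20.

20


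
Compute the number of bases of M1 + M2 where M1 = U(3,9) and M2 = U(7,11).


Bases of a direct sum M1 + M2: |B| = |B(M1)| * |B(M2)|.
|B(U(3,9))| = C(9,3) = 84.
|B(U(7,11))| = C(11,7) = 330.
Total bases = 84 * 330 = 27720.

27720


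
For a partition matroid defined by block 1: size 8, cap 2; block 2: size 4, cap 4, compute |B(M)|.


A basis picks exactly ci elements from block i.
Number of bases = product of C(|Si|, ci).
= C(8,2) * C(4,4)
= 28 * 1
= 28.

28


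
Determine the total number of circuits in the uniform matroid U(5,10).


In U(5,10), circuits are the (6)-element subsets.
Any set of 6 elements is dependent, and removing any one element gives
an independent set of size 5, so it is a minimal dependent set.
Number of circuits = C(10,6) = 210.

210


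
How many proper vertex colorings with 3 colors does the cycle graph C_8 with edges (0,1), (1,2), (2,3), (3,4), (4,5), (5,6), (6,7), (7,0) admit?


P(C_8, k) = (k-1)^8 + (-1)^8*(k-1).
P(3) = (2)^8 + 2
= 256 + 2 = 258.

258


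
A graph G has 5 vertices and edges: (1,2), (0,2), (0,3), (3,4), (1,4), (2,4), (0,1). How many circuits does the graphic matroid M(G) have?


A circuit in a graphic matroid = edge set of a simple cycle.
G has 5 vertices and 7 edges.
Enumerating all minimal edge subsets forming cycles...
Total circuits found: 7.

7


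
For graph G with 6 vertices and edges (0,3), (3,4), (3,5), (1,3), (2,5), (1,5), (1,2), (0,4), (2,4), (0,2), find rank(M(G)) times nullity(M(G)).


r(M) = |V| - c = 6 - 1 = 5.
nullity = |E| - r(M) = 10 - 5 = 5.
Product = 5 * 5 = 25.

25


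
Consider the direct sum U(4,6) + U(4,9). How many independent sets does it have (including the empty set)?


For a direct sum, |I(M1+M2)| = |I(M1)| * |I(M2)|.
|I(U(4,6))| = sum C(6,k) for k=0..4 = 57.
|I(U(4,9))| = sum C(9,k) for k=0..4 = 256.
Total = 57 * 256 = 14592.

14592


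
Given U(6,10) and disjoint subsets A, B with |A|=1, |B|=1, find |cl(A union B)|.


|A union B| = 1 + 1 = 2 (disjoint).
In U(6,10), cl(S) = S if |S| < 6, else cl(S) = E.
Since 2 < 6, cl(A union B) = A union B.
|cl(A union B)| = 2.

2


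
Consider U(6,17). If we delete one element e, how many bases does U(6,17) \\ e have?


Deleting e from U(6,17) gives U(6,16) since n > r.
Bases of U(6,16) = (16 choose 6) = 8008.

8008


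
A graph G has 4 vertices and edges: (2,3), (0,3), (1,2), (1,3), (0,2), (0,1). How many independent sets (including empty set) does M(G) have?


An independent set in a graphic matroid is an acyclic edge subset.
G has 4 vertices and 6 edges.
Enumerate all 2^6 = 64 subsets, checking for acyclicity.
Total independent sets = 38.

38


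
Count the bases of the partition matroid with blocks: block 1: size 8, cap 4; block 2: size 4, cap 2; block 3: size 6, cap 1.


A basis picks exactly ci elements from block i.
Number of bases = product of C(|Si|, ci).
= C(8,4) * C(4,2) * C(6,1)
= 70 * 6 * 6
= 2520.

2520


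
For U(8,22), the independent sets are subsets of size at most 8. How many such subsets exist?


Independent sets of U(8,22) are all subsets of size <= 8.
Count = C(22,0) + C(22,1) + C(22,2) + C(22,3) + C(22,4) + C(22,5) + C(22,6) + C(22,7) + C(22,8)
     = 1 + 22 + 231 + 1540 + 7315 + 26334 + 74613 + 170544 + 319770
     = 600370.

600370


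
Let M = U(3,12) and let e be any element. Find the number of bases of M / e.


Contracting e from U(3,12) gives U(2,11).
Bases of U(2,11) = C(11,2) = (11 * 10) / (1 * 2) = 55.

55


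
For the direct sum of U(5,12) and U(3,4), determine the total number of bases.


Bases of a direct sum M1 + M2: |B| = |B(M1)| * |B(M2)|.
|B(U(5,12))| = C(12,5) = 792.
|B(U(3,4))| = C(4,3) = 4.
Total bases = 792 * 4 = 3168.

3168


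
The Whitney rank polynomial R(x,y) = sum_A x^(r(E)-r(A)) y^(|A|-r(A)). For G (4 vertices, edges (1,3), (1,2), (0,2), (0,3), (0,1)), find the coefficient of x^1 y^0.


R(x,y) = sum over A in 2^E of x^(r(E)-r(A)) * y^(|A|-r(A)).
G has 4 vertices, 5 edges. r(E) = 3.
Enumerate all 2^5 = 32 subsets.
Count subsets with r(E)-r(A)=1 and |A|-r(A)=0: 10.

10


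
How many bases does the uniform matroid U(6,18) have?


Bases of U(6,18) are all 6-element subsets of the 18-element ground set.
Number of bases = C(18,6).
(18 choose 6) = 18564.

18564


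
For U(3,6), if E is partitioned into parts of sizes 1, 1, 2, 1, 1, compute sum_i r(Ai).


r(Ai) = min(|Ai|, 3) for each part.
Sum = min(1,3) + min(1,3) + min(2,3) + min(1,3) + min(1,3)
    = 1 + 1 + 2 + 1 + 1
    = 6.

6


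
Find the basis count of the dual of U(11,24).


The dual of U(r,n) is U(n-r, n) = U(13,24).
Bases of U(13,24) are all (13)-element subsets.
|B(M*)| = (24 choose 13) = 2496144.

2496144


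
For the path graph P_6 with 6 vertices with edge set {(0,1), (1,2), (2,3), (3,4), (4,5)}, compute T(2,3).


A path on 6 vertices is a tree with 5 edges.
T(x,y) = x^(5) for any tree.
T(2,3) = 2^5 = 32.

32


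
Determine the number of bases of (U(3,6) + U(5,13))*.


(M1+M2)* = M1* + M2*.
M1* = U(3,6), bases: C(6,3) = 20.
M2* = U(8,13), bases: C(13,8) = 1287.
|B(M*)| = 20 * 1287 = 25740.

25740


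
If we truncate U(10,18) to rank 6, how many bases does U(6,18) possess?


Truncating U(10,18) to rank 6 gives U(6,18).
Bases of U(6,18) are all 6-element subsets of 18 elements.
Number of bases = C(18,6) = 18! / (6! * 12!) = 18564.

18564


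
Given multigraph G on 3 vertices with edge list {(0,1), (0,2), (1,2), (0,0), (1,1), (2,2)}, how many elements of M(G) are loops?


In a graphic matroid, a loop is a self-loop edge (u,u) with rank 0.
Examining all 6 edges for self-loops...
Self-loops found: (0,0), (1,1), (2,2)
Number of loops = 3.

3


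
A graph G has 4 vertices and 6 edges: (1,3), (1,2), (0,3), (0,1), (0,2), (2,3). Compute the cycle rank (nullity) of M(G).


Cycle rank (nullity) = |E| - r(M) = |E| - (|V| - c).
|E| = 6, |V| = 4, c = 1.
Nullity = 6 - (4 - 1) = 6 - 3 = 3.

3


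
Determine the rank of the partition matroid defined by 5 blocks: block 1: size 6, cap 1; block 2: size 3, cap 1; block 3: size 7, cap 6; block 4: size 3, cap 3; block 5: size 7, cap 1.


Rank of a partition matroid = sum of min(|Si|, ci) for each block.
= min(6,1) + min(3,1) + min(7,6) + min(3,3) + min(7,1)
= 1 + 1 + 6 + 3 + 1
= 12.

12


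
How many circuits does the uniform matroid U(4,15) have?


In U(4,15), circuits are the (5)-element subsets.
Any set of 5 elements is dependent, and removing any one element gives
an independent set of size 4, so it is a minimal dependent set.
Number of circuits = (15 choose 5) = 3003.

3003


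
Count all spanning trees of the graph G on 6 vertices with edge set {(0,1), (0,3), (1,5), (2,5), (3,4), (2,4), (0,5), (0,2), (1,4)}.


By Kirchhoff's matrix tree theorem, the number of spanning trees equals
the determinant of any cofactor of the Laplacian matrix L.
G has 6 vertices and 9 edges.
Computing the (5 x 5) cofactor determinant gives 69.

69


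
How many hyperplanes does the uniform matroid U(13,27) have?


Hyperplanes of U(13,27) are flats of rank 12.
In a uniform matroid, these are exactly the (12)-element subsets.
Count = C(27,12) = 27! / (12! * 15!) = 17383860.

17383860


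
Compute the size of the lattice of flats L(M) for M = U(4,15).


Flats of U(4,15): every subset of size < 4 is a flat, plus E itself.
Count = (15 choose 0) + (15 choose 1) + (15 choose 2) + (15 choose 3) + 1
     = 1 + 15 + 105 + 455 + 1
     = 577.

577


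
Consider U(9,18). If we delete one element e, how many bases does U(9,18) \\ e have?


Deleting e from U(9,18) gives U(9,17) since n > r.
Bases of U(9,17) = C(17,9) = 24310.

24310


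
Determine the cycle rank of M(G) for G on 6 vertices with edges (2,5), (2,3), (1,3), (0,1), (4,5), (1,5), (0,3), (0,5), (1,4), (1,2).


Cycle rank (nullity) = |E| - r(M) = |E| - (|V| - c).
|E| = 10, |V| = 6, c = 1.
Nullity = 10 - (6 - 1) = 10 - 5 = 5.

5


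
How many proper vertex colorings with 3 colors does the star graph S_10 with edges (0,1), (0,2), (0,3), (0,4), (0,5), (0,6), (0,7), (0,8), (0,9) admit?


P(tree, k) = k * (k-1)^(9) for any tree on 10 vertices.
P(3) = 3 * 2^9 = 3 * 512 = 1536.

1536


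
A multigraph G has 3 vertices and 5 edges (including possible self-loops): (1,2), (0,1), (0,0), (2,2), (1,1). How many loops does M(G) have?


In a graphic matroid, a loop is a self-loop edge (u,u) with rank 0.
Examining all 5 edges for self-loops...
Self-loops found: (0,0), (2,2), (1,1)
Number of loops = 3.

3


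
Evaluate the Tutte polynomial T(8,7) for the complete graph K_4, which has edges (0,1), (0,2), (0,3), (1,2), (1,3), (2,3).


T(K_4; x,y) = x^3 + 3x^2 + 4xy + 2x + y^3 + 3y^2 + 2y.
Substituting x=8, y=7:
= 512 + 192 + 224 + 16 + 343 + 147 + 14
= 1448.

1448


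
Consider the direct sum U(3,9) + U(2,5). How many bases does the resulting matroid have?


Bases of a direct sum M1 + M2: |B| = |B(M1)| * |B(M2)|.
|B(U(3,9))| = C(9,3) = 84.
|B(U(2,5))| = C(5,2) = 10.
Total bases = 84 * 10 = 840.

840


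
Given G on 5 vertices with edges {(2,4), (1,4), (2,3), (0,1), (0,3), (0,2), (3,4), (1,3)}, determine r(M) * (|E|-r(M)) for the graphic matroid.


r(M) = |V| - c = 5 - 1 = 4.
nullity = |E| - r(M) = 8 - 4 = 4.
Product = 4 * 4 = 16.

16


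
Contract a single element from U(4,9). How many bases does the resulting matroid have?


Contracting e from U(4,9) gives U(3,8).
Bases of U(3,8) = (8 choose 3) = 56.

56


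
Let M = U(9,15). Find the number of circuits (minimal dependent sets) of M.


In U(9,15), circuits are the (10)-element subsets.
Any set of 10 elements is dependent, and removing any one element gives
an independent set of size 9, so it is a minimal dependent set.
Number of circuits = (15 choose 10) = 3003.

3003


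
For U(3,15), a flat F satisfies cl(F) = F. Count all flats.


Flats of U(3,15): every subset of size < 3 is a flat, plus E itself.
Count = C(15,0) + C(15,1) + C(15,2) + 1
     = 1 + 15 + 105 + 1
     = 122.

122


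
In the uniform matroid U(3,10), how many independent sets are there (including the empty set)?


Independent sets of U(3,10) are all subsets of size <= 3.
Count = C(10,0) + C(10,1) + C(10,2) + C(10,3)
     = 1 + 10 + 45 + 120
     = 176.

176


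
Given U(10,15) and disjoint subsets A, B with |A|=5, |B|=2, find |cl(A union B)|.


|A union B| = 5 + 2 = 7 (disjoint).
In U(10,15), cl(S) = S if |S| < 10, else cl(S) = E.
Since 7 < 10, cl(A union B) = A union B.
|cl(A union B)| = 7.

7


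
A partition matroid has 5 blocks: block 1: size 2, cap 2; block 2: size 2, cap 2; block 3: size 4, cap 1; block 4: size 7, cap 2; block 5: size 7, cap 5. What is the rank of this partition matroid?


Rank of a partition matroid = sum of min(|Si|, ci) for each block.
= min(2,2) + min(2,2) + min(4,1) + min(7,2) + min(7,5)
= 2 + 2 + 1 + 2 + 5
= 12.

12


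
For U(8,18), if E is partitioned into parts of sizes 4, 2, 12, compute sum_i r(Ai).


r(Ai) = min(|Ai|, 8) for each part.
Sum = min(4,8) + min(2,8) + min(12,8)
    = 4 + 2 + 8
    = 14.

14


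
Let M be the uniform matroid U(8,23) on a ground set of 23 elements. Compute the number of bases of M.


Bases of U(8,23) are all 8-element subsets of the 23-element ground set.
Number of bases = C(23,8).
C(23,8) = 490314.

490314


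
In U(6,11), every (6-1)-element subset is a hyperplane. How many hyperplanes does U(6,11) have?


Hyperplanes of U(6,11) are flats of rank 5.
In a uniform matroid, these are exactly the (5)-element subsets.
Count = C(11,5) = 11! / (5! * 6!) = 462.

462


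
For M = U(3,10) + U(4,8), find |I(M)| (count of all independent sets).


For a direct sum, |I(M1+M2)| = |I(M1)| * |I(M2)|.
|I(U(3,10))| = sum C(10,k) for k=0..3 = 176.
|I(U(4,8))| = sum C(8,k) for k=0..4 = 163.
Total = 176 * 163 = 28688.

28688


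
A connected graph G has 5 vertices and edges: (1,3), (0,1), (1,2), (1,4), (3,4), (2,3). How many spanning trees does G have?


By Kirchhoff's matrix tree theorem, the number of spanning trees equals
the determinant of any cofactor of the Laplacian matrix L.
G has 5 vertices and 6 edges.
Computing the (4 x 4) cofactor determinant gives 8.

8


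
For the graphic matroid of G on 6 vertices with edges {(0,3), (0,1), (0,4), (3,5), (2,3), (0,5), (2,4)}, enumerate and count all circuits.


A circuit in a graphic matroid = edge set of a simple cycle.
G has 6 vertices and 7 edges.
Enumerating all minimal edge subsets forming cycles...
Total circuits found: 3.

3


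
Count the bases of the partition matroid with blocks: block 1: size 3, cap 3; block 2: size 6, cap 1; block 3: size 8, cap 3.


A basis picks exactly ci elements from block i.
Number of bases = product of C(|Si|, ci).
= C(3,3) * C(6,1) * C(8,3)
= 1 * 6 * 56
= 336.

336


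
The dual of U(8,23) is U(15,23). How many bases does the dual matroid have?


The dual of U(r,n) is U(n-r, n) = U(15,23).
Bases of U(15,23) are all (15)-element subsets.
|B(M*)| = C(23,15) = 490314.

490314


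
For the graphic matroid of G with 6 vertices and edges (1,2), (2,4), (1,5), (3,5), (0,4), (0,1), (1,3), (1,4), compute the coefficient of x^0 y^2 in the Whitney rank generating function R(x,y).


R(x,y) = sum over A in 2^E of x^(r(E)-r(A)) * y^(|A|-r(A)).
G has 6 vertices, 8 edges. r(E) = 5.
Enumerate all 2^8 = 256 subsets.
Count subsets with r(E)-r(A)=0 and |A|-r(A)=2: 8.

8


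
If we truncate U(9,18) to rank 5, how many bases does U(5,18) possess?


Truncating U(9,18) to rank 5 gives U(5,18).
Bases of U(5,18) are all 5-element subsets of 18 elements.
Number of bases = C(18,5) = 8568.

8568


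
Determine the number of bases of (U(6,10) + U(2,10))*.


(M1+M2)* = M1* + M2*.
M1* = U(4,10), bases: C(10,4) = 210.
M2* = U(8,10), bases: C(10,8) = 45.
|B(M*)| = 210 * 45 = 9450.

9450


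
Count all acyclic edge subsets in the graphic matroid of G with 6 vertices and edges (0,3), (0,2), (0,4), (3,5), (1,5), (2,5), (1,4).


An independent set in a graphic matroid is an acyclic edge subset.
G has 6 vertices and 7 edges.
Enumerate all 2^7 = 128 subsets, checking for acyclicity.
Total independent sets = 114.

114


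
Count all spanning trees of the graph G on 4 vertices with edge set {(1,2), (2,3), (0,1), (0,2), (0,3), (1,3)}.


By Kirchhoff's matrix tree theorem, the number of spanning trees equals
the determinant of any cofactor of the Laplacian matrix L.
G has 4 vertices and 6 edges.
Computing the (3 x 3) cofactor determinant gives 16.

16
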